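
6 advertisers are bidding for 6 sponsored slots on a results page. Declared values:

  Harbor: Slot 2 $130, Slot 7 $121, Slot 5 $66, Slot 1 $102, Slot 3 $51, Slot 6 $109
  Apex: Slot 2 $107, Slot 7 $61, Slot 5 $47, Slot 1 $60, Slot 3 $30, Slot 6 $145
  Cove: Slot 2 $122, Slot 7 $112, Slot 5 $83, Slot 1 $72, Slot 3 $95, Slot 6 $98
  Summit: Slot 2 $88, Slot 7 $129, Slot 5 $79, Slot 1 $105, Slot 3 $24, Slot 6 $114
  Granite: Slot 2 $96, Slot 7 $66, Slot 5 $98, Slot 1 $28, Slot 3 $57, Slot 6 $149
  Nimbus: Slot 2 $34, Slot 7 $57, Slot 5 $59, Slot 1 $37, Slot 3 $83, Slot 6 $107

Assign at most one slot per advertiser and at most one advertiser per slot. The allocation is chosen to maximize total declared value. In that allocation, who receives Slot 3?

Treat this as an assignment problem: match each advertiser to one slot.
Optimal: Harbor→Slot 1 ($102), Apex→Slot 6 ($145), Cove→Slot 2 ($122), Summit→Slot 7 ($129), Granite→Slot 5 ($98), Nimbus→Slot 3 ($83) — total 102+145+122+129+98+83 = $679.
Nimbus's own top slot is Slot 6 ($107), but forcing Nimbus→Slot 6 and reassigning the rest optimally gives only $638 — worse by 41.

Nimbus receives Slot 3.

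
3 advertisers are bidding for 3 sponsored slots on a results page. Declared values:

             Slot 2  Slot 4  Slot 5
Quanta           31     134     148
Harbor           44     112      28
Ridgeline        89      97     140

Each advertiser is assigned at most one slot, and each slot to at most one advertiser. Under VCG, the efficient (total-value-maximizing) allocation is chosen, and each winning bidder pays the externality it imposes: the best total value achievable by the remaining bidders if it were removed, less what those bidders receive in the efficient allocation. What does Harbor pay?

Efficient allocation: Quanta→Slot 5 ($148), Harbor→Slot 4 ($112), Ridgeline→Slot 2 ($89); total welfare W = $349.
Harbor receives Slot 4 at value $112, so the others get W − 112 = $237.
Without Harbor: best allocation of the remaining 2 bidders over all 3 slots is Quanta→Slot 4 ($134), Ridgeline→Slot 5 ($140), total $274.
VCG payment = (others' best without Harbor) − (others' welfare with Harbor) = 274 − 237 = $37.

Harbor pays $37.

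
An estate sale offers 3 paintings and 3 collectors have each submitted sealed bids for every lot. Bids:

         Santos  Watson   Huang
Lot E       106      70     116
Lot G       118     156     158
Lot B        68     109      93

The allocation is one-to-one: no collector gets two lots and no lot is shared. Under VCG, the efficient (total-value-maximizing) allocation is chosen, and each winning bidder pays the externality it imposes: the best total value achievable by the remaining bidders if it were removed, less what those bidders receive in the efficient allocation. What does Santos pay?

Efficient allocation: Santos→Lot E ($106), Watson→Lot B ($109), Huang→Lot G ($158); total welfare W = $373.
Santos receives Lot E at value $106, so the others get W − 106 = $267.
Without Santos: best allocation of the remaining 2 bidders over all 3 lots is Watson→Lot G ($156), Huang→Lot E ($116), total $272.
VCG payment = (others' best without Santos) − (others' welfare with Santos) = 272 − 267 = $5.

Santos pays $5.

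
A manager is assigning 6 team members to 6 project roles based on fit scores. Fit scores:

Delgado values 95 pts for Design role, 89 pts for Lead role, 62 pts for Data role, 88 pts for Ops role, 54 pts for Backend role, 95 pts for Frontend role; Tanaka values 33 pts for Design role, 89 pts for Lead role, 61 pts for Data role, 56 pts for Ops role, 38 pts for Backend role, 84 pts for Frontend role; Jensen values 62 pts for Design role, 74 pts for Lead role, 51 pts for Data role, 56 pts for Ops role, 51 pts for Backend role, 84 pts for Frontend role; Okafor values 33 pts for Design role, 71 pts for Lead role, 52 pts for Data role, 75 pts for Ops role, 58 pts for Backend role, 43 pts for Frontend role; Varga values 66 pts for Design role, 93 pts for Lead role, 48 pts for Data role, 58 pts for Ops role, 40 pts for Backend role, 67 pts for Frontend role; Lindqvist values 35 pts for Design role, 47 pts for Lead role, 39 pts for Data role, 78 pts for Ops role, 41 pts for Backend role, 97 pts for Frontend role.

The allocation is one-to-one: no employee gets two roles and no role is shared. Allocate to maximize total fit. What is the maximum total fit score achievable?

Optimal: Delgado→Design role (95 pts), Tanaka→Data role (61 pts), Jensen→Backend role (51 pts), Okafor→Ops role (75 pts), Varga→Lead role (93 pts), Lindqvist→Frontend role (97 pts) — total 95+61+51+75+93+97 = 472 pts.
Row-greedy (each employee in turn takes its best remaining role) gives 432 pts, worse by 40.

Max total: 472 pts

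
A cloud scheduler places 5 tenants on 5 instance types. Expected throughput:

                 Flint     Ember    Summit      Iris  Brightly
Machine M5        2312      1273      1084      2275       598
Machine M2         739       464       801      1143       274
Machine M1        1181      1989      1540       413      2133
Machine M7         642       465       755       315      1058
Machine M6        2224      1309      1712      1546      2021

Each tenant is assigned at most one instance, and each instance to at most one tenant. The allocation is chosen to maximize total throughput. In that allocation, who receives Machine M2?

Summit receives Machine M2.

Treat this as an assignment problem: match each tenant to one instance.
Optimal: Flint→Machine M6 (2224 ops/s), Ember→Machine M1 (1989 ops/s), Summit→Machine M2 (801 ops/s), Iris→Machine M5 (2275 ops/s), Brightly→Machine M7 (1058 ops/s) — total 2224+1989+801+2275+1058 = 8347 ops/s.
Max-entry greedy (repeatedly take the single best remaining cell) gives 7765 ops/s, worse by 582.
Next-best assignment: Flint→Machine M5, Ember→Machine M1, Summit→Machine M7, Iris→Machine M2, Brightly→Machine M6 = 8220 ops/s.
Checked against all permutations: 8347 ops/s is optimal.
Summit's own top instance is Machine M6 (1712 ops/s), but forcing Summit→Machine M6 and reassigning the rest optimally gives only 8214 ops/s — worse by 133.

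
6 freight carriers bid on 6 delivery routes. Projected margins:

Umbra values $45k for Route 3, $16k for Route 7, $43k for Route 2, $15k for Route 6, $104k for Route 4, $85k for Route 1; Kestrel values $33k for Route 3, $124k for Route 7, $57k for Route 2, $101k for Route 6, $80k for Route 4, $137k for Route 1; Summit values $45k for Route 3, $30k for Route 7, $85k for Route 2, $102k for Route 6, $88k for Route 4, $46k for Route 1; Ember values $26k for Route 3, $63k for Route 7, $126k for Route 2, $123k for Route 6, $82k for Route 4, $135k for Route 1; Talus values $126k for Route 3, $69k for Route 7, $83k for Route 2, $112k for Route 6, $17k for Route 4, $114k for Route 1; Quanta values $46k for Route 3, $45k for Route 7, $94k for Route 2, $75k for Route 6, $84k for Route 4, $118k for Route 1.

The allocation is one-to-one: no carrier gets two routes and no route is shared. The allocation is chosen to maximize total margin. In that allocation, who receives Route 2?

Ember receives Route 2.

Optimal: Umbra→Route 4 ($104k), Kestrel→Route 7 ($124k), Summit→Route 6 ($102k), Ember→Route 2 ($126k), Talus→Route 3 ($126k), Quanta→Route 1 ($118k) — total 104+124+102+126+126+118 = $700k.
Row-greedy (each carrier in turn takes its best remaining route) gives $640k, worse by 60.
Next-best assignment: Umbra→Route 4, Kestrel→Route 7, Summit→Route 6, Ember→Route 1, Talus→Route 3, Quanta→Route 2 = $685k.
Ember's own top route is Route 1 ($135k), but forcing Ember→Route 1 and reassigning the rest optimally gives only $685k — worse by 15.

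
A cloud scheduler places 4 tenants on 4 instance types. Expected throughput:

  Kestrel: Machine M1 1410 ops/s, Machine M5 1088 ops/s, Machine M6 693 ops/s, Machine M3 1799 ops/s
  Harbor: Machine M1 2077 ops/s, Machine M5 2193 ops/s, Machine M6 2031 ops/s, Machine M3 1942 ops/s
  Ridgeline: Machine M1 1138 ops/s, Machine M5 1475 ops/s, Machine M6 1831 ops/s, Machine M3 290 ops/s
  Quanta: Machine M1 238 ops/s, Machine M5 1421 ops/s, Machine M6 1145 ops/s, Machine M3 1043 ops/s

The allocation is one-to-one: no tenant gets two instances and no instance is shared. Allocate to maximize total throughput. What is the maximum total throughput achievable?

Maximum total: 7128 ops/s

Optimal: Kestrel→Machine M3 (1799 ops/s), Harbor→Machine M1 (2077 ops/s), Ridgeline→Machine M6 (1831 ops/s), Quanta→Machine M5 (1421 ops/s) — total 1799+2077+1831+1421 = 7128 ops/s.
Max-entry greedy (repeatedly take the single best remaining cell) gives 6061 ops/s, worse by 1067.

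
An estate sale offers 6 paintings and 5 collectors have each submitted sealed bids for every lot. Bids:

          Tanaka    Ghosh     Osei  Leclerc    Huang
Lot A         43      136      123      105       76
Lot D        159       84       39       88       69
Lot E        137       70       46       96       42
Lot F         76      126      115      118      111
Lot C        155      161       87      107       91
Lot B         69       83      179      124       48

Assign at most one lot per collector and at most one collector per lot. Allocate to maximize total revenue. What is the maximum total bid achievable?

Max total: $715

This is the linear assignment problem.
Optimal: Tanaka→Lot D ($159), Ghosh→Lot C ($161), Osei→Lot B ($179), Leclerc→Lot A ($105), Huang→Lot F ($111) — total 159+161+179+105+111 = $715.
Checked against all permutations: $715 is optimal.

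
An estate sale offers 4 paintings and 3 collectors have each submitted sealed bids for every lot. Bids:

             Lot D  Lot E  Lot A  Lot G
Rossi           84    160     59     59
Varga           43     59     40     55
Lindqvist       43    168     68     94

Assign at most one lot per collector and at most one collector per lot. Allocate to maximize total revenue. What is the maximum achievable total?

Optimal: Rossi→Lot D ($84), Varga→Lot G ($55), Lindqvist→Lot E ($168) — total 84+55+168 = $307.
Row-greedy (each collector in turn takes its best remaining lot) gives $283, worse by 24.
Next-best assignment: Rossi→Lot E, Varga→Lot D, Lindqvist→Lot G = $297.
Swapping Rossi↔Lindqvist (Rossi→Lot E $160, Lindqvist→Lot D $43) loses 49.

Max total: $307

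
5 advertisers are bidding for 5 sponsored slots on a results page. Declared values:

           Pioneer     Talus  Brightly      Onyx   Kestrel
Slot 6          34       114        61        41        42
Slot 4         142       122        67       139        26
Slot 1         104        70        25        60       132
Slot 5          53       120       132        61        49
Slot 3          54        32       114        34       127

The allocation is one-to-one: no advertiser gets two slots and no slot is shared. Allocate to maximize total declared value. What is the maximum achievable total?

Optimal: Pioneer→Slot 1 ($104), Talus→Slot 6 ($114), Brightly→Slot 5 ($132), Onyx→Slot 4 ($139), Kestrel→Slot 3 ($127) — total 104+114+132+139+127 = $616.
Max-entry greedy (repeatedly take the single best remaining cell) gives $554, worse by 62.

Max total: $616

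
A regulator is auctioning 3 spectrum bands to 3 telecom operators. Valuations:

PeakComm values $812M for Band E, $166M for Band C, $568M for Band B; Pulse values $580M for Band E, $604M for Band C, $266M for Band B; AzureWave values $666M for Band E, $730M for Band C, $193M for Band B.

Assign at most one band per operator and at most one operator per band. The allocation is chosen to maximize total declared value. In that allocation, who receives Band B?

Optimal: PeakComm→Band B ($568M), Pulse→Band E ($580M), AzureWave→Band C ($730M) — total 568+580+730 = $1878M.
Row-greedy (each operator in turn takes its best remaining band) gives $1609M, worse by 269.
Next-best assignment: PeakComm→Band B, Pulse→Band C, AzureWave→Band E = $1838M.
Swapping Pulse↔AzureWave (Pulse→Band C $604M, AzureWave→Band E $666M) loses 40.
PeakComm's own top band is Band E ($812M), but forcing PeakComm→Band E and reassigning the rest optimally gives only $1808M — worse by 70.

PeakComm receives Band B.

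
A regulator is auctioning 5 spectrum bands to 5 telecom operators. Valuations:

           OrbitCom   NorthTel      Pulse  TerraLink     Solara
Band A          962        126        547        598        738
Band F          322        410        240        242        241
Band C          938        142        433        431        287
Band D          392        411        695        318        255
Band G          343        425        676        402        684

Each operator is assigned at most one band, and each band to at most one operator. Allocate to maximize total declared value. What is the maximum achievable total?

Max total: $3325M

Optimal: OrbitCom→Band C ($938M), NorthTel→Band F ($410M), Pulse→Band D ($695M), TerraLink→Band A ($598M), Solara→Band G ($684M) — total 938+410+695+598+684 = $3325M.
Column-greedy (each band in turn goes to its best remaining operator) gives $2807M, worse by 518.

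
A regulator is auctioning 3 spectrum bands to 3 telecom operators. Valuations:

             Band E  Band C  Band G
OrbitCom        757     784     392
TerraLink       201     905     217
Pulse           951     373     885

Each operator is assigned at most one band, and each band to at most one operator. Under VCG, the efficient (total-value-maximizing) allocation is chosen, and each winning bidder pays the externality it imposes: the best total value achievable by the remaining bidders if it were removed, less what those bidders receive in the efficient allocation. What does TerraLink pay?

Efficient allocation: OrbitCom→Band E ($757M), TerraLink→Band C ($905M), Pulse→Band G ($885M); total welfare W = $2547M.
TerraLink receives Band C at value $905M, so the others get W − 905 = $1642M.
Without TerraLink: best allocation of the remaining 2 bidders over all 3 bands is OrbitCom→Band C ($784M), Pulse→Band E ($951M), total $1735M.
VCG payment = (others' best without TerraLink) − (others' welfare with TerraLink) = 1735 − 1642 = $93M.

TerraLink pays $93M.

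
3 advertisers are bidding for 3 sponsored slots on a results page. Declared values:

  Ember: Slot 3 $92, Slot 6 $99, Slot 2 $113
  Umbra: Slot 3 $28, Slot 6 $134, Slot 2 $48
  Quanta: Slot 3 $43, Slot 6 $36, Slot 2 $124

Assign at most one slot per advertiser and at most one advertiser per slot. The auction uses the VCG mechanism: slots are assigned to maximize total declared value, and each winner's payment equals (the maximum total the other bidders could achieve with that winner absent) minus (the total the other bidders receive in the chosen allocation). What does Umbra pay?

Efficient allocation: Ember→Slot 3 ($92), Umbra→Slot 6 ($134), Quanta→Slot 2 ($124); total welfare W = $350.
Umbra receives Slot 6 at value $134, so the others get W − 134 = $216.
Without Umbra: best allocation of the remaining 2 bidders over all 3 slots is Ember→Slot 6 ($99), Quanta→Slot 2 ($124), total $223.
VCG payment = (others' best without Umbra) − (others' welfare with Umbra) = 223 − 216 = $7.

Umbra pays $7.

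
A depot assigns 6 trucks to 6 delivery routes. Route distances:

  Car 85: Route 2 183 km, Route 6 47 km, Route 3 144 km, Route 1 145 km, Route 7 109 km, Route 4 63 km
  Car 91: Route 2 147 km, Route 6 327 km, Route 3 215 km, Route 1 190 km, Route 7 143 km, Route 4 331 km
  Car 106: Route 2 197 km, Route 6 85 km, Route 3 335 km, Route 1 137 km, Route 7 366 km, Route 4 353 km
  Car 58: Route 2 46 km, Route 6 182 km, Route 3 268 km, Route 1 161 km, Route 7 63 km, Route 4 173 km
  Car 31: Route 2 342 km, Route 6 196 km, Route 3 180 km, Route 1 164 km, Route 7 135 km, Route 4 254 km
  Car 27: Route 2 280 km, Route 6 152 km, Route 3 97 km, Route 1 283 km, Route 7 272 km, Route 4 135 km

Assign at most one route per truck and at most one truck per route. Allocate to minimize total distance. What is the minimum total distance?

Min total: 598 km

Optimal: Car 85→Route 4 (63 km), Car 91→Route 7 (143 km), Car 106→Route 6 (85 km), Car 58→Route 2 (46 km), Car 31→Route 1 (164 km), Car 27→Route 3 (97 km) — total 63+143+85+46+164+97 = 598 km.
Next-best assignment: Car 85→Route 4, Car 91→Route 1, Car 106→Route 6, Car 58→Route 2, Car 31→Route 7, Car 27→Route 3 = 616 km.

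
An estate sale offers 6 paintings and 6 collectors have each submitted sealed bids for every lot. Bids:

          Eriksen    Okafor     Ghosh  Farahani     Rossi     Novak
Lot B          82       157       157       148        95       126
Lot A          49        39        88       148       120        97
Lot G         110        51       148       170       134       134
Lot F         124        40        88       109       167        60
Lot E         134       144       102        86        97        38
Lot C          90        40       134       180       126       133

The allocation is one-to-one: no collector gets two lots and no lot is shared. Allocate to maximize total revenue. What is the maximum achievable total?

Maximum total: $887

Treat this as an assignment problem: match each collector to one lot.
Optimal: Eriksen→Lot E ($134), Okafor→Lot B ($157), Ghosh→Lot G ($148), Farahani→Lot A ($148), Rossi→Lot F ($167), Novak→Lot C ($133) — total 134+157+148+148+167+133 = $887.
Max-entry greedy (repeatedly take the single best remaining cell) gives $883, worse by 4.
Swapping Ghosh↔Rossi (Ghosh→Lot F $88, Rossi→Lot G $134) loses 93.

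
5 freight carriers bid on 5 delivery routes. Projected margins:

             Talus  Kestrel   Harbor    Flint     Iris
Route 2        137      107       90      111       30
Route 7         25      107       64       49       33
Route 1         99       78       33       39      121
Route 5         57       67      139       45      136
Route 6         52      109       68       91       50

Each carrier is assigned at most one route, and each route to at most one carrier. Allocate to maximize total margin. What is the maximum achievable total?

Maximum total: $595k

This is a one-to-one assignment (maximum-weight bipartite matching).
Optimal: Talus→Route 2 ($137k), Kestrel→Route 7 ($107k), Harbor→Route 5 ($139k), Flint→Route 6 ($91k), Iris→Route 1 ($121k) — total 137+107+139+91+121 = $595k.
Max-entry greedy (repeatedly take the single best remaining cell) gives $555k, worse by 40.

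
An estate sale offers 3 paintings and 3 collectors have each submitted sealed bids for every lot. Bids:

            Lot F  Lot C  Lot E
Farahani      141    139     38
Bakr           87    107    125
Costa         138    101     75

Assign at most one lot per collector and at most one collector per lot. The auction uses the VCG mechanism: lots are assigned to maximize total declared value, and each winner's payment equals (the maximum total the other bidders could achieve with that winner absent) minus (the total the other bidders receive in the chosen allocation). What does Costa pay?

Efficient allocation: Farahani→Lot C ($139), Bakr→Lot E ($125), Costa→Lot F ($138); total welfare W = $402.
Costa receives Lot F at value $138, so the others get W − 138 = $264.
Without Costa: best allocation of the remaining 2 bidders over all 3 lots is Farahani→Lot F ($141), Bakr→Lot E ($125), total $266.
VCG payment = (others' best without Costa) − (others' welfare with Costa) = 266 − 264 = $2.

Costa pays $2.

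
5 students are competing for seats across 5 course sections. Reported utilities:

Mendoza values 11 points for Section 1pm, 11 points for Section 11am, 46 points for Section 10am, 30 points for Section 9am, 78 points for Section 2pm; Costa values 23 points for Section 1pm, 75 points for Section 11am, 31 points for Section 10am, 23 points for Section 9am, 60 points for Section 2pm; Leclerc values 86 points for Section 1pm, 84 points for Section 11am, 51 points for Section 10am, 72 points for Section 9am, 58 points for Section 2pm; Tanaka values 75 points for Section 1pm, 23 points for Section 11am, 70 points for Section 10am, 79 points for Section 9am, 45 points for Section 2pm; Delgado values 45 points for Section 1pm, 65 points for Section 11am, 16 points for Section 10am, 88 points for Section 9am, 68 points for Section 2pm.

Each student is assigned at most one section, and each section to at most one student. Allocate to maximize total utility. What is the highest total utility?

This is the linear assignment problem.
Optimal: Mendoza→Section 2pm (78 points), Costa→Section 11am (75 points), Leclerc→Section 1pm (86 points), Tanaka→Section 10am (70 points), Delgado→Section 9am (88 points) — total 78+75+86+70+88 = 397 points.
Row-greedy (each student in turn takes its best remaining section) gives 334 points, worse by 63.
Next-best assignment: Mendoza→Section 2pm, Costa→Section 11am, Leclerc→Section 10am, Tanaka→Section 1pm, Delgado→Section 9am = 367 points.

Max total: 397 points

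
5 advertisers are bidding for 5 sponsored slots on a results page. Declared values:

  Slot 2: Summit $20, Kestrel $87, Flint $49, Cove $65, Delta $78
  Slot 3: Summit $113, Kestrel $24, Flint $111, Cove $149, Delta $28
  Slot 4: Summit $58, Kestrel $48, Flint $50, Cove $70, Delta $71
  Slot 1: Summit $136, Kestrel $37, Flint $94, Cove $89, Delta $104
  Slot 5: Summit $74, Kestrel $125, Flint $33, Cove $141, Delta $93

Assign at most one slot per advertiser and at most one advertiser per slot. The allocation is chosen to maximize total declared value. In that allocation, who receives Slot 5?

Optimal: Summit→Slot 1 ($136), Kestrel→Slot 2 ($87), Flint→Slot 3 ($111), Cove→Slot 5 ($141), Delta→Slot 4 ($71) — total 136+87+111+141+71 = $546.
Next-best assignment: Summit→Slot 1, Kestrel→Slot 5, Flint→Slot 4, Cove→Slot 3, Delta→Slot 2 = $538.
Cove's own top slot is Slot 3 ($149), but forcing Cove→Slot 3 and reassigning the rest optimally gives only $538 — worse by 8.

Cove receives Slot 5.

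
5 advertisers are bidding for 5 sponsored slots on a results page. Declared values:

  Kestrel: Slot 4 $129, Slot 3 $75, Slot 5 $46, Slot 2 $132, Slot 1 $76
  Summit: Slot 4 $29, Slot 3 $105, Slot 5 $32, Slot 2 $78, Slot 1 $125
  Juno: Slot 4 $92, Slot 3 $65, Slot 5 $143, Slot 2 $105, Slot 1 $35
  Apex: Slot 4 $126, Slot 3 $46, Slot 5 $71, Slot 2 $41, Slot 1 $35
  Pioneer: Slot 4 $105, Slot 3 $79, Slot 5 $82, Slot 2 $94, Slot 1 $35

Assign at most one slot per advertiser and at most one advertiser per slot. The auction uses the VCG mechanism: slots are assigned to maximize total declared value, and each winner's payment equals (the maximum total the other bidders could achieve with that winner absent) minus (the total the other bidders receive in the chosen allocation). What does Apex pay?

Efficient allocation: Kestrel→Slot 2 ($132), Summit→Slot 1 ($125), Juno→Slot 5 ($143), Apex→Slot 4 ($126), Pioneer→Slot 3 ($79); total welfare W = $605.
Apex receives Slot 4 at value $126, so the others get W − 126 = $479.
Without Apex: best allocation of the remaining 4 bidders over all 5 slots is Kestrel→Slot 2 ($132), Summit→Slot 1 ($125), Juno→Slot 5 ($143), Pioneer→Slot 4 ($105), total $505.
VCG payment = (others' best without Apex) − (others' welfare with Apex) = 505 − 479 = $26.

Apex pays $26.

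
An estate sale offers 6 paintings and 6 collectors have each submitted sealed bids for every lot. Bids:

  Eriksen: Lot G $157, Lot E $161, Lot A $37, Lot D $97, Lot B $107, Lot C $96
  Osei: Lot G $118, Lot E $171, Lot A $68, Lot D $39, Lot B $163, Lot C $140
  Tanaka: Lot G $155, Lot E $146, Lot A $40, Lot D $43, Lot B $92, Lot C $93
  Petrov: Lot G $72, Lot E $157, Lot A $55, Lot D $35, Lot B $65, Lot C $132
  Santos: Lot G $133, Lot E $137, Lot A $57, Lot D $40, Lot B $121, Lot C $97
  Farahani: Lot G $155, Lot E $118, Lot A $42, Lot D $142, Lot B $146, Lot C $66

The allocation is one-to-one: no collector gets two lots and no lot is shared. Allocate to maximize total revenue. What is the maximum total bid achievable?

Treat this as an assignment problem: match each collector to one lot.
Optimal: Eriksen→Lot E ($161), Osei→Lot B ($163), Tanaka→Lot G ($155), Petrov→Lot C ($132), Santos→Lot A ($57), Farahani→Lot D ($142) — total 161+163+155+132+57+142 = $810.
Column-greedy (each lot in turn goes to its best remaining collector) gives $751, worse by 59.
Next-best assignment: Eriksen→Lot G, Osei→Lot B, Tanaka→Lot E, Petrov→Lot C, Santos→Lot A, Farahani→Lot D = $797.
Checked against all permutations: $810 is optimal.

Maximum total: $810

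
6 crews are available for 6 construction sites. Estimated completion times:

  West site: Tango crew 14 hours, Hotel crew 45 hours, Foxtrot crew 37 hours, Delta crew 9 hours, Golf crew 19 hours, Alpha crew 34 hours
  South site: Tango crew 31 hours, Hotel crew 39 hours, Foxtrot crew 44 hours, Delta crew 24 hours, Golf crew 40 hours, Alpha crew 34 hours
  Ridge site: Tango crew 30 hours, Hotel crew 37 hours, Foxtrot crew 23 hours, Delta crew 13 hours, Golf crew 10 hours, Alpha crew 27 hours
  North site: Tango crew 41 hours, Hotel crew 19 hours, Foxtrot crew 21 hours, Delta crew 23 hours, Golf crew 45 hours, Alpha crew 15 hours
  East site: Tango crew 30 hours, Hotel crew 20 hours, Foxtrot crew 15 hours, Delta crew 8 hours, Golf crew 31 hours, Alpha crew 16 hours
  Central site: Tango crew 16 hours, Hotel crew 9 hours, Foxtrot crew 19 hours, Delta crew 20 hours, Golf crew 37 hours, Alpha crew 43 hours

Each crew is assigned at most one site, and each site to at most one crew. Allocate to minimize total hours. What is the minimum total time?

Min total: 87 hours

Optimal: Tango crew→West site (14 hours), Hotel crew→Central site (9 hours), Foxtrot crew→East site (15 hours), Delta crew→South site (24 hours), Golf crew→Ridge site (10 hours), Alpha crew→North site (15 hours) — total 14+9+15+24+10+15 = 87 hours.
Column-greedy (each site in turn goes to its cheapest remaining crew) gives 89 hours, worse by 2.
Next-best assignment: Tango crew→South site, Hotel crew→Central site, Foxtrot crew→East site, Delta crew→West site, Golf crew→Ridge site, Alpha crew→North site = 89 hours.
Checked against all permutations: 87 hours is optimal.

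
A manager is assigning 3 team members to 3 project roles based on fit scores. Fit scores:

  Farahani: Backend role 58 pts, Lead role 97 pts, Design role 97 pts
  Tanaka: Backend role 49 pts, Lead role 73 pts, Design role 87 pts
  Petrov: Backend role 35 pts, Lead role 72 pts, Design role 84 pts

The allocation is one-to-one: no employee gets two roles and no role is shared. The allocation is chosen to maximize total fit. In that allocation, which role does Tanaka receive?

This is the linear assignment problem.
Optimal: Farahani→Lead role (97 pts), Tanaka→Backend role (49 pts), Petrov→Design role (84 pts) — total 97+49+84 = 230 pts.
Tanaka's own top role is Design role (87 pts), but forcing Tanaka→Design role and reassigning the rest optimally gives only 219 pts — worse by 11.

Tanaka receives Backend role.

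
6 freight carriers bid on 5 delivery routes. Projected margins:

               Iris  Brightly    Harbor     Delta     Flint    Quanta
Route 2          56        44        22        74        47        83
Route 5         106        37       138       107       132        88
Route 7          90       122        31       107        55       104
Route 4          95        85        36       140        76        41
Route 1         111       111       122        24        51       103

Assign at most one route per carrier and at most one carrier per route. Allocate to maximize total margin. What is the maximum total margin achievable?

Treat this as an assignment problem: match each carrier to one route.
Optimal: Quanta→Route 2 ($83k), Flint→Route 5 ($132k), Brightly→Route 7 ($122k), Delta→Route 4 ($140k), Harbor→Route 1 ($122k) — total 83+132+122+140+122 = $599k.
Max-entry greedy (repeatedly take the single best remaining cell) gives $594k, worse by 5.
No other one-to-one assignment exceeds $599k.

Maximum total: $599k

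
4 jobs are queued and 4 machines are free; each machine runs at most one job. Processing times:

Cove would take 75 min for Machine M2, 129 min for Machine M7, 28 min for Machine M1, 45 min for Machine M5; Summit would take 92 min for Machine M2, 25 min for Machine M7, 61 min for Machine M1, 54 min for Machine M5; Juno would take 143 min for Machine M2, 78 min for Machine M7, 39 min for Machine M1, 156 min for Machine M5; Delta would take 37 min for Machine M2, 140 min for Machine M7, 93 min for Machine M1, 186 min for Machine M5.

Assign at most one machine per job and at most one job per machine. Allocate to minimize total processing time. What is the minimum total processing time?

Optimal: Cove→Machine M5 (45 min), Summit→Machine M7 (25 min), Juno→Machine M1 (39 min), Delta→Machine M2 (37 min) — total 45+25+39+37 = 146 min.
Row-greedy (each job in turn takes its cheapest remaining machine) gives 382 min, worse by 236.

Minimum total: 146 min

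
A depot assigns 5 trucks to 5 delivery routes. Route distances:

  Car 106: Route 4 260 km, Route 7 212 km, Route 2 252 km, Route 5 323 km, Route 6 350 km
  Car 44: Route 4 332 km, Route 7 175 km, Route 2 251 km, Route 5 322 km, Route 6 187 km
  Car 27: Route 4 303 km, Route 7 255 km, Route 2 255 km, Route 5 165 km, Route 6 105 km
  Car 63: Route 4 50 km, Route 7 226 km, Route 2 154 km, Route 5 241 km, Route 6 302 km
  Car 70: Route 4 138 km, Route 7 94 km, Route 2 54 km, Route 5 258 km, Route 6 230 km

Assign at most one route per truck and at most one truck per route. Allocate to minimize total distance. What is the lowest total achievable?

Optimal: Car 106→Route 7 (212 km), Car 44→Route 6 (187 km), Car 27→Route 5 (165 km), Car 63→Route 4 (50 km), Car 70→Route 2 (54 km) — total 212+187+165+50+54 = 668 km.
Min-entry greedy (repeatedly take the single cheapest remaining cell) gives 707 km, worse by 39.
Swapping Car 63↔Car 44 (Car 63→Route 6 302 km, Car 44→Route 4 332 km) adds 397.
Checked against all permutations: 668 km is optimal.

Min total: 668 km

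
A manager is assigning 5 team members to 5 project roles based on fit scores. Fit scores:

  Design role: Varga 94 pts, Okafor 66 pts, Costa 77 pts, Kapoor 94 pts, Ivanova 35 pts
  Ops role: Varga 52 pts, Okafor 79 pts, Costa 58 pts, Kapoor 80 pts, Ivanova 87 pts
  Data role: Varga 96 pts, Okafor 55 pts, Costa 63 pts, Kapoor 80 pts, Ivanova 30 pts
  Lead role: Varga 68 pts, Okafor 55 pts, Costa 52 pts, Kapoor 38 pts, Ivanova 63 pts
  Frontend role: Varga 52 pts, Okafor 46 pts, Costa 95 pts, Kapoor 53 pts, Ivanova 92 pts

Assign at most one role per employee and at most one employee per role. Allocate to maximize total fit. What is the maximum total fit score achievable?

Max total: 427 pts

Optimal: Varga→Data role (96 pts), Okafor→Ops role (79 pts), Costa→Frontend role (95 pts), Kapoor→Design role (94 pts), Ivanova→Lead role (63 pts) — total 96+79+95+94+63 = 427 pts.
Column-greedy (each role in turn goes to its best remaining employee) gives 411 pts, worse by 16.
No other one-to-one assignment exceeds 427 pts.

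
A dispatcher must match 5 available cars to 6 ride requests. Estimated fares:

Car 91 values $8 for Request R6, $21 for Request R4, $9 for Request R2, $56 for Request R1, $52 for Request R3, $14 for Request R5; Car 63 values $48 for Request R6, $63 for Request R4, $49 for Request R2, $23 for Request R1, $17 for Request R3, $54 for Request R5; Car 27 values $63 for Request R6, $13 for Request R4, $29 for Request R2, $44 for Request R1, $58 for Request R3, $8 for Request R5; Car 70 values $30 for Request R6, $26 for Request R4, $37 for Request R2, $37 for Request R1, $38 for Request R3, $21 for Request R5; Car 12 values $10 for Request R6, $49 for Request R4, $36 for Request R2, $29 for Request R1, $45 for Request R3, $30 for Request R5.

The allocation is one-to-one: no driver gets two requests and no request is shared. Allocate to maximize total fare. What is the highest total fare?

Optimal: Car 91→Request R1 ($56), Car 63→Request R4 ($63), Car 27→Request R6 ($63), Car 70→Request R2 ($37), Car 12→Request R3 ($45) — total 56+63+63+37+45 = $264.
Row-greedy (each driver in turn takes its best remaining request) gives $256, worse by 8.
Next-best assignment: Car 91→Request R1, Car 63→Request R5, Car 27→Request R6, Car 70→Request R3, Car 12→Request R4 = $260.
Checked against all permutations: $264 is optimal.

Max total: $264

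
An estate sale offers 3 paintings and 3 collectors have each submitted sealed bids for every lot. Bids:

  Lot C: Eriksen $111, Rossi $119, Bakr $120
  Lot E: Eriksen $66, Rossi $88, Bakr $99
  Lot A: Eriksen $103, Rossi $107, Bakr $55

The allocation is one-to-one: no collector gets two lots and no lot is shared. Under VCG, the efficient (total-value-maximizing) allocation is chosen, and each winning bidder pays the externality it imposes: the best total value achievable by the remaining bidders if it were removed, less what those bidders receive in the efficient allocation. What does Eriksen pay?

Eriksen pays $9.

Efficient allocation: Eriksen→Lot A ($103), Rossi→Lot C ($119), Bakr→Lot E ($99); total welfare W = $321.
Eriksen receives Lot A at value $103, so the others get W − 103 = $218.
Without Eriksen: best allocation of the remaining 2 bidders over all 3 lots is Rossi→Lot A ($107), Bakr→Lot C ($120), total $227.
VCG payment = (others' best without Eriksen) − (others' welfare with Eriksen) = 227 − 218 = $9.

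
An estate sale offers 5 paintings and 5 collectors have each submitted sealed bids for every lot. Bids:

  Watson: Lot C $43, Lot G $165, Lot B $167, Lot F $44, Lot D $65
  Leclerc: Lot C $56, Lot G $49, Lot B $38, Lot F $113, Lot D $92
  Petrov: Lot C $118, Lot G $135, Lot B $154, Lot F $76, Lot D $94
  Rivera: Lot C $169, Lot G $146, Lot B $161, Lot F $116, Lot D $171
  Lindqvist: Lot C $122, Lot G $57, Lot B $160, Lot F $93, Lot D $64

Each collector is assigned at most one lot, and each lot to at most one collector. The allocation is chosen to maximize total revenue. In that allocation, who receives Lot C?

Petrov receives Lot C.

Optimal: Watson→Lot G ($165), Leclerc→Lot F ($113), Petrov→Lot C ($118), Rivera→Lot D ($171), Lindqvist→Lot B ($160) — total 165+113+118+171+160 = $727.
Column-greedy (each lot in turn goes to its best remaining collector) gives $701, worse by 26.
Swapping Leclerc↔Lindqvist (Leclerc→Lot B $38, Lindqvist→Lot F $93) loses 142.
Petrov's own top lot is Lot B ($154), but forcing Petrov→Lot B and reassigning the rest optimally gives only $725 — worse by 2.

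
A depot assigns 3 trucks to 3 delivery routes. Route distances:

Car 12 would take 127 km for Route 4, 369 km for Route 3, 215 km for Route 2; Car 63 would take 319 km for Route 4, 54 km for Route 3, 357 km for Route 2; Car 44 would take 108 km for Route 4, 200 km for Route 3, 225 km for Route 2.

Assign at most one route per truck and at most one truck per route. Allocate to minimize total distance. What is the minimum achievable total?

Minimum total: 377 km

This is the linear assignment problem.
Optimal: Car 12→Route 2 (215 km), Car 63→Route 3 (54 km), Car 44→Route 4 (108 km) — total 215+54+108 = 377 km.
Row-greedy (each truck in turn takes its cheapest remaining route) gives 406 km, worse by 29.
Swapping Car 44↔Car 12 (Car 44→Route 2 225 km, Car 12→Route 4 127 km) adds 29.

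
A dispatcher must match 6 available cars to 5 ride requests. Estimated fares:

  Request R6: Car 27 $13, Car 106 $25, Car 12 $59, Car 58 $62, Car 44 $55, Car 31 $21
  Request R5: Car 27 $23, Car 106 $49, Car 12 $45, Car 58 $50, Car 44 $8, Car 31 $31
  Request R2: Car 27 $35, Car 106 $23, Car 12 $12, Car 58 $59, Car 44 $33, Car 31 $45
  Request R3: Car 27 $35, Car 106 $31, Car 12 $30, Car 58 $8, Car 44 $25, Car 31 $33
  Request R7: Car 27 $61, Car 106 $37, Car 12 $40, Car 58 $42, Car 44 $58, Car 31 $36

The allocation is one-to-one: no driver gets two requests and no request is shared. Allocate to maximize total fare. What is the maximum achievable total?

Max total: $261

Optimal: Car 12→Request R6 ($59), Car 106→Request R5 ($49), Car 58→Request R2 ($59), Car 31→Request R3 ($33), Car 27→Request R7 ($61) — total 59+49+59+33+61 = $261.
Row-greedy (each driver in turn takes its best remaining request) gives $253, worse by 8.
Next-best assignment: Car 12→Request R6, Car 106→Request R5, Car 58→Request R2, Car 27→Request R3, Car 44→Request R7 = $260.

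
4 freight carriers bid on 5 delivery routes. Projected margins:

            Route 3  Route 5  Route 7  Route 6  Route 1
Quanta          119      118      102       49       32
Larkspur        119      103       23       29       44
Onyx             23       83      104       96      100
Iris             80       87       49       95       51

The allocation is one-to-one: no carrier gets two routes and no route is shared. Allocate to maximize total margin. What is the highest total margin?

Max total: $436k

This is a one-to-one assignment (maximum-weight bipartite matching).
Optimal: Quanta→Route 5 ($118k), Larkspur→Route 3 ($119k), Onyx→Route 7 ($104k), Iris→Route 6 ($95k) — total 118+119+104+95 = $436k.
Max-entry greedy (repeatedly take the single best remaining cell) gives $421k, worse by 15.
Next-best assignment: Quanta→Route 5, Larkspur→Route 3, Onyx→Route 1, Iris→Route 6 = $432k.
Swapping Iris↔Quanta (Iris→Route 5 $87k, Quanta→Route 6 $49k) loses 77.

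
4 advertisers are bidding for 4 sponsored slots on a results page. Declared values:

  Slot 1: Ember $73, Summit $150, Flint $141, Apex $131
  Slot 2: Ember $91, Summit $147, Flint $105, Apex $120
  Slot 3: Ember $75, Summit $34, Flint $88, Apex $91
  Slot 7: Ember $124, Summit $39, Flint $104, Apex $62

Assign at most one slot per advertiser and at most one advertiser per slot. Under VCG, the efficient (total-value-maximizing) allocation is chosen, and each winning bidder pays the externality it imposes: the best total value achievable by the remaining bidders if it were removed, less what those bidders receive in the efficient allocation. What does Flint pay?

Efficient allocation: Ember→Slot 7 ($124), Summit→Slot 2 ($147), Flint→Slot 1 ($141), Apex→Slot 3 ($91); total welfare W = $503.
Flint receives Slot 1 at value $141, so the others get W − 141 = $362.
Without Flint: best allocation of the remaining 3 bidders over all 4 slots is Ember→Slot 7 ($124), Summit→Slot 2 ($147), Apex→Slot 1 ($131), total $402.
VCG payment = (others' best without Flint) − (others' welfare with Flint) = 402 − 362 = $40.

Flint pays $40.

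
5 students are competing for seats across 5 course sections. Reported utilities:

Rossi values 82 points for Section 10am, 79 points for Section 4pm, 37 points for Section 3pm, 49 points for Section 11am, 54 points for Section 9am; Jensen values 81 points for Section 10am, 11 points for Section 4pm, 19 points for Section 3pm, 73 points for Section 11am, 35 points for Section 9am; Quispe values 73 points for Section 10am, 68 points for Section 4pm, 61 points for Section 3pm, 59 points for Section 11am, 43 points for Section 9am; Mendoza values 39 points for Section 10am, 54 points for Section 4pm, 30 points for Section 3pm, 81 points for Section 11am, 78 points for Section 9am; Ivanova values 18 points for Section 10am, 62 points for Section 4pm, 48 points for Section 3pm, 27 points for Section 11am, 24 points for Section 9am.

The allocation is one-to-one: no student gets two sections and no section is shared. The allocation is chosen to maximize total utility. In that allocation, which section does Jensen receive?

Optimal: Rossi→Section 10am (82 points), Jensen→Section 11am (73 points), Quispe→Section 3pm (61 points), Mendoza→Section 9am (78 points), Ivanova→Section 4pm (62 points) — total 82+73+61+78+62 = 356 points.
Max-entry greedy (repeatedly take the single best remaining cell) gives 314 points, worse by 42.
Jensen's own top section is Section 10am (81 points), but forcing Jensen→Section 10am and reassigning the rest optimally gives only 345 points — worse by 11.

Jensen receives Section 11am.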